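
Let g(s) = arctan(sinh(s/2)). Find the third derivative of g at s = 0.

Plug the Maclaurin series of the inner function into that of the outer and collect terms.
From the series, [s^3] g = -1/48; multiply by 3! = 6 to get -1/8.

-1/8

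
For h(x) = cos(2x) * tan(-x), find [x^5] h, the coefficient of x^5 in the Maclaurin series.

Multiply the two series term by term and collect like powers.

-2/15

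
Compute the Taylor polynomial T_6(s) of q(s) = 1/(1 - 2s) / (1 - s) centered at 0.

127*s^6 + 63*s^5 + 31*s^4 + 15*s^3 + 7*s^2 + 3*s + 1

Expand each factor separately, then convolve coefficients.
[s^0] = 1;  [s^1] = 3;  [s^2] = 7;  [s^3] = 15;  [s^4] = 31;  [s^5] = 63;  [s^6] = 127.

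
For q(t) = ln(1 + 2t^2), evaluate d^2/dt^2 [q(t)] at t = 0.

Apply the Taylor formula c_k = f^(k)(a)/k!.
From the series, [t^2] q = 2; multiply by 2! = 2 to get 4.

4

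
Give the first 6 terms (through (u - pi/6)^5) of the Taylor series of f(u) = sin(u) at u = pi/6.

f(pi/6) = 1/2
f′(pi/6) = sqrt(3)/2
f′′(pi/6) = -1/2
f′′′(pi/6) = -sqrt(3)/2
f^(4)(pi/6) = 1/2
f^(5)(pi/6) = sqrt(3)/2
Dividing each by k! gives the coefficients c_0, ..., c_5.

sqrt(3)*(u - pi/6)^5/240 + (u - pi/6)^4/48 - sqrt(3)*(u - pi/6)^3/12 - (u - pi/6)^2/4 + sqrt(3)*(u - pi/6)/2 + 1/2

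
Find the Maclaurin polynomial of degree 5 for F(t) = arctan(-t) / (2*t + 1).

-223*t^5/15 + 22*t^4/3 - 11*t^3/3 + 2*t^2 - t

Multiply the numerator's expansion by the denominator's geometric series.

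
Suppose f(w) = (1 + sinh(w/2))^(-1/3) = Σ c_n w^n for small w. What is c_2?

Let u equal the inner series; expand the outer function in u and truncate.
[w^0] = 1;  [w^1] = -1/6;  [w^2] = 1/18.

1/18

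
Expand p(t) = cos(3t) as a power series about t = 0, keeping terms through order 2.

Use the known series and substitute for the argument.
[t^0] = 1;  [t^1] = 0;  [t^2] = -9/2.

1 - 9*t^2/2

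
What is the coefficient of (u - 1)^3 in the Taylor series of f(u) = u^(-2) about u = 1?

f(1) = 1
f′(1) = -2
f′′(1) = 6
f′′′(1) = -24

-4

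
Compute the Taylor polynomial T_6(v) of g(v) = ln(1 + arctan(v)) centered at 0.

Plug the Maclaurin series of the inner function into that of the outer and collect terms.

-4*v^6/45 + v^5/15 + v^4/12 - v^2/2 + v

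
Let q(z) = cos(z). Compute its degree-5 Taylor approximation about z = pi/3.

-sqrt(3)*(z - pi/3)^5/240 + (z - pi/3)^4/48 + sqrt(3)*(z - pi/3)^3/12 - (z - pi/3)^2/4 - sqrt(3)*(z - pi/3)/2 + 1/2

[(z - pi/3)^0] = 1/2;  [(z - pi/3)^1] = -sqrt(3)/2;  [(z - pi/3)^2] = -1/4;  [(z - pi/3)^3] = sqrt(3)/12;  [(z - pi/3)^4] = 1/48;  [(z - pi/3)^5] = -sqrt(3)/240.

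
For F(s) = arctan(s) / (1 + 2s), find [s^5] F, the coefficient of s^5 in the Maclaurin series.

Write out both Maclaurin series and multiply, keeping only the needed powers.
F(0) = 0
F′(0) = 1
F′′(0) = -4
F′′′(0) = 22
F^(4)(0) = -176
F^(5)(0) = 1784
So c_5 = F^(5)(0)/5! = 223/15.

223/15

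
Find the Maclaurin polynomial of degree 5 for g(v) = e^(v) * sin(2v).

Expand each factor separately, then convolve coefficients.
g(0) = 0
g′(0) = 2
g′′(0) = 4
g′′′(0) = -2
g^(4)(0) = -24
g^(5)(0) = -38
Dividing each by k! gives the coefficients c_0, ..., c_5.

-19*v^5/60 - v^4 - v^3/3 + 2*v^2 + 2*v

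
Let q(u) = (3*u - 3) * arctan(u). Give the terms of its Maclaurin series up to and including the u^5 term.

Shift and add copies of the series according to the polynomial's terms.
[u^0] = 0;  [u^1] = -3;  [u^2] = 3;  [u^3] = 1;  [u^4] = -1;  [u^5] = -3/5.

-3*u^5/5 - u^4 + u^3 + 3*u^2 - 3*u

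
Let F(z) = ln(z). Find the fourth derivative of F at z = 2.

Use the known series and substitute for the argument.
From the series, [(z - 2)^4] F = -1/64; multiply by 4! = 24 to get -3/8.

-3/8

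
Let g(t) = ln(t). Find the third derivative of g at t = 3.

Use the known series and substitute for the argument.
The coefficient of (t - 3)^3 in the expansion is 1/81, so g′′′(3) = 3! * (1/81) = 2/27.

2/27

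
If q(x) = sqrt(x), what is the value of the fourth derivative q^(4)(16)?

-15/262144

From the series, [(x - 16)^4] q = -5/2097152; multiply by 4! = 24 to get -15/262144.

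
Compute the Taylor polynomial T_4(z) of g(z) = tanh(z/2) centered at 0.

-z^3/24 + z/2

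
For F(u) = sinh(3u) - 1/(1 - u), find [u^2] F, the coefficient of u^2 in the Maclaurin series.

-1

Expand each term separately and add.
[u^0] = -1;  [u^1] = 2;  [u^2] = -1.
So c_2 = F′′(0)/2! = -1.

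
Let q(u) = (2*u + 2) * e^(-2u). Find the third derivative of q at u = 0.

8

Shift and add copies of the series according to the polynomial's terms.
The coefficient of u^3 in the expansion is 4/3, so q′′′(0) = 3! * (4/3) = 8.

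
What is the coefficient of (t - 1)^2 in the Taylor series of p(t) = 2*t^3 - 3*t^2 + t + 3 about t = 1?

3

[(t - 1)^0] = 3;  [(t - 1)^1] = 1;  [(t - 1)^2] = 3.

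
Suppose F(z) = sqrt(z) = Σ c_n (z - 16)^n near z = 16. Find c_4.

Apply the Taylor formula c_k = f^(k)(a)/k!.
F(16) = 4
F′(16) = 1/8
F′′(16) = -1/256
F′′′(16) = 3/8192
F^(4)(16) = -15/262144
Dividing each by k! gives the coefficients c_0, ..., c_4.

-5/2097152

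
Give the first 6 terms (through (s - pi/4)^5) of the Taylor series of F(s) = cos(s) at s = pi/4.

-sqrt(2)*(s - pi/4)^5/240 + sqrt(2)*(s - pi/4)^4/48 + sqrt(2)*(s - pi/4)^3/12 - sqrt(2)*(s - pi/4)^2/4 - sqrt(2)*(s - pi/4)/2 + sqrt(2)/2

Use the known series and substitute for the argument.
[(s - pi/4)^0] = sqrt(2)/2;  [(s - pi/4)^1] = -sqrt(2)/2;  [(s - pi/4)^2] = -sqrt(2)/4;  [(s - pi/4)^3] = sqrt(2)/12;  [(s - pi/4)^4] = sqrt(2)/48;  [(s - pi/4)^5] = -sqrt(2)/240.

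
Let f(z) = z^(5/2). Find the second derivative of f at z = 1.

From the series, [(z - 1)^2] f = 15/8; multiply by 2! = 2 to get 15/4.

15/4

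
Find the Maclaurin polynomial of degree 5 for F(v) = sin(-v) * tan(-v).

v^4/6 + v^2

Multiply the two series term by term and collect like powers.
F(0) = 0
F′(0) = 0
F′′(0) = 2
F′′′(0) = 0
F^(4)(0) = 4
F^(5)(0) = 0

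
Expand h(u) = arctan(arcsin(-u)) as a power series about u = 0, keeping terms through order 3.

Plug the Maclaurin series of the inner function into that of the outer and collect terms.
h(0) = 0
h′(0) = -1
h′′(0) = 0
h′′′(0) = 1
The Taylor polynomial is Σ h^(k)(0)/k! · u^k.

u^3/6 - u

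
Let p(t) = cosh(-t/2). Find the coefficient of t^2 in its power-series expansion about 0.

1/8

p(0) = 1
p′(0) = 0
p′′(0) = 1/4
So c_2 = p′′(0)/2! = 1/8.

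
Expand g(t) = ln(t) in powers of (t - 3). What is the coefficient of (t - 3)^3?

[(t - 3)^0] = ln(3);  [(t - 3)^1] = 1/3;  [(t - 3)^2] = -1/18;  [(t - 3)^3] = 1/81.

1/81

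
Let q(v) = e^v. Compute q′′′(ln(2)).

2

The coefficient of (v - ln(2))^3 in the expansion is 1/3, so q′′′(ln(2)) = 3! * (1/3) = 2.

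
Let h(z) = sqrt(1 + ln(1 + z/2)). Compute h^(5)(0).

1609/1024

Plug the Maclaurin series of the inner function into that of the outer and collect terms.
The coefficient of z^5 in the expansion is 1609/122880, so h^(5)(0) = 5! * (1609/122880) = 1609/1024.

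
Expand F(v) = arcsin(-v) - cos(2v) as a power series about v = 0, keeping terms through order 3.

-v^3/6 + 2*v^2 - v - 1

Combine the two series term by term.
[v^0] = -1;  [v^1] = -1;  [v^2] = 2;  [v^3] = -1/6.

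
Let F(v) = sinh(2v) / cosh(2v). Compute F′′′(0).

Write the quotient as an unknown series and match coefficients against numerator = denominator · series.
The coefficient of v^3 in the expansion is -8/3, so F′′′(0) = 3! * (-8/3) = -16.

-16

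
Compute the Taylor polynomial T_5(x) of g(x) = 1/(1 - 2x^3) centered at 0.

Differentiate repeatedly and evaluate at the center.
g(0) = 1
g′(0) = 0
g′′(0) = 0
g′′′(0) = 12
g^(4)(0) = 0
g^(5)(0) = 0
Then c_k = g^(k)(0)/k! gives each Taylor coefficient.

2*x^3 + 1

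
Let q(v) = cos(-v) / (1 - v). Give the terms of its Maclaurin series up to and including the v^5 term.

13*v^5/24 + 13*v^4/24 + v^3/2 + v^2/2 + v + 1

Expand 1/(denominator) as a geometric series and multiply by the numerator's series.
q(0) = 1
q′(0) = 1
q′′(0) = 1
q′′′(0) = 3
q^(4)(0) = 13
q^(5)(0) = 65
The Taylor polynomial is Σ q^(k)(0)/k! · v^k.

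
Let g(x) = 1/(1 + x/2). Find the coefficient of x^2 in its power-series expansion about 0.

1/4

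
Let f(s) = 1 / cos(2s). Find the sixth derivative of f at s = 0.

Write the quotient as an unknown series and match coefficients against numerator = denominator · series.
The coefficient of s^6 in the expansion is 244/45, so f^(6)(0) = 6! * (244/45) = 3904.

3904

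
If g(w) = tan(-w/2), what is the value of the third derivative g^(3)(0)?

-1/4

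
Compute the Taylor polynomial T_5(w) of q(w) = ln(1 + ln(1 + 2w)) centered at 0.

304*w^5/5 - 70*w^4/3 + 28*w^3/3 - 4*w^2 + 2*w

Let u equal the inner series; expand the outer function in u and truncate.
q(0) = 0
q′(0) = 2
q′′(0) = -8
q′′′(0) = 56
q^(4)(0) = -560
q^(5)(0) = 7296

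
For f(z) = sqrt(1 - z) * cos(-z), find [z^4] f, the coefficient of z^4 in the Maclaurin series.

25/384

Take the Cauchy product of the two expansions.
[z^0] = 1;  [z^1] = -1/2;  [z^2] = -5/8;  [z^3] = 3/16;  [z^4] = 25/384.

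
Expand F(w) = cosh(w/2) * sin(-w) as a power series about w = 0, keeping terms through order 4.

Expand each factor separately, then convolve coefficients.
[w^0] = 0;  [w^1] = -1;  [w^2] = 0;  [w^3] = 1/24;  [w^4] = 0.

w^3/24 - w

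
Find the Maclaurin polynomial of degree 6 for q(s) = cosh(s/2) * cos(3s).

Write out both Maclaurin series and multiply, keeping only the needed powers.
[s^0] = 1;  [s^1] = 0;  [s^2] = -35/8;  [s^3] = 0;  [s^4] = 1081/384;  [s^5] = 0;  [s^6] = -5551/9216.

-5551*s^6/9216 + 1081*s^4/384 - 35*s^2/8 + 1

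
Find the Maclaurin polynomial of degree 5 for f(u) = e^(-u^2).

Compute the successive derivatives at the expansion point and divide by k!.

u^4/2 - u^2 + 1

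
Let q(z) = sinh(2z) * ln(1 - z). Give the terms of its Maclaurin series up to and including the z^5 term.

-7*z^5/6 - 2*z^4 - z^3 - 2*z^2

Write out both Maclaurin series and multiply, keeping only the needed powers.
[z^0] = 0;  [z^1] = 0;  [z^2] = -2;  [z^3] = -1;  [z^4] = -2;  [z^5] = -7/6.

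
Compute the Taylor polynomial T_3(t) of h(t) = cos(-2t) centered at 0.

1 - 2*t^2

h(0) = 1
h′(0) = 0
h′′(0) = -4
h′′′(0) = 0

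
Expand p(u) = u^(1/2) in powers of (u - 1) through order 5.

p(1) = 1
p′(1) = 1/2
p′′(1) = -1/4
p′′′(1) = 3/8
p^(4)(1) = -15/16
p^(5)(1) = 105/32

7*(u - 1)^5/256 - 5*(u - 1)^4/128 + (u - 1)^3/16 - (u - 1)^2/8 + (u - 1)/2 + 1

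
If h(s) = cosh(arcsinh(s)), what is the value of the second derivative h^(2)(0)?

Compose series: expand the inner function first, then feed it into the outer expansion.
From the series, [s^2] h = 1/2; multiply by 2! = 2 to get 1.

1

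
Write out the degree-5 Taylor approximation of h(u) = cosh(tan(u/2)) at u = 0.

Substitute the inner expansion into the outer series and collect powers.
h(0) = 1
h′(0) = 0
h′′(0) = 1/4
h′′′(0) = 0
h^(4)(0) = 9/16
h^(5)(0) = 0

3*u^4/128 + u^2/8 + 1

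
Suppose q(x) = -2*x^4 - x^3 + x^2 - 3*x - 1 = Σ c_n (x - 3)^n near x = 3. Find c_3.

[(x - 3)^0] = -190;  [(x - 3)^1] = -240;  [(x - 3)^2] = -116;  [(x - 3)^3] = -25.
So c_3 = q′′′(3)/3! = -25.

-25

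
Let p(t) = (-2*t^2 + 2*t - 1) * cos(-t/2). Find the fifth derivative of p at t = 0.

Distribute the polynomial across the series and collect like powers.
The coefficient of t^5 in the expansion is 1/192, so p^(5)(0) = 5! * (1/192) = 5/8.

5/8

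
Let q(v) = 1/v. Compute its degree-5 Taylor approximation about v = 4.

-(v - 4)^5/4096 + (v - 4)^4/1024 - (v - 4)^3/256 + (v - 4)^2/64 - (v - 4)/16 + 1/4

q(4) = 1/4
q′(4) = -1/16
q′′(4) = 1/32
q′′′(4) = -3/128
q^(4)(4) = 3/128
q^(5)(4) = -15/512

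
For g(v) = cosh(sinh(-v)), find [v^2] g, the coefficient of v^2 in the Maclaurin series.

1/2

Plug the Maclaurin series of the inner function into that of the outer and collect terms.
g(0) = 1
g′(0) = 0
g′′(0) = 1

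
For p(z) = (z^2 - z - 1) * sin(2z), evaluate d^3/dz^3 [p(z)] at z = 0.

Shift and add copies of the series according to the polynomial's terms.
From the series, [z^3] p = 10/3; multiply by 3! = 6 to get 20.

20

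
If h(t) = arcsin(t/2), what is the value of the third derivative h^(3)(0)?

1/8

Use the known series and substitute for the argument.
The coefficient of t^3 in the expansion is 1/48, so h′′′(0) = 3! * (1/48) = 1/8.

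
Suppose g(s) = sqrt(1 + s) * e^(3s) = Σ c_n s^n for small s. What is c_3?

Write out both Maclaurin series and multiply, keeping only the needed powers.
So c_3 = g′′′(0)/3! = 103/16.

103/16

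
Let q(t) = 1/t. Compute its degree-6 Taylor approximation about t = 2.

(t - 2)^6/128 - (t - 2)^5/64 + (t - 2)^4/32 - (t - 2)^3/16 + (t - 2)^2/8 - (t - 2)/4 + 1/2

Use the known series and substitute for the argument.
q(2) = 1/2
q′(2) = -1/4
q′′(2) = 1/4
q′′′(2) = -3/8
q^(4)(2) = 3/4
q^(5)(2) = -15/8
q^(6)(2) = 45/8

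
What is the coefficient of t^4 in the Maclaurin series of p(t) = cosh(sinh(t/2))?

5/384

Compose series: expand the inner function first, then feed it into the outer expansion.
[t^0] = 1;  [t^1] = 0;  [t^2] = 1/8;  [t^3] = 0;  [t^4] = 5/384.
So c_4 = p^(4)(0)/4! = 5/384.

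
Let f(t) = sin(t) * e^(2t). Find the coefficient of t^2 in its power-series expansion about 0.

Expand each factor separately, then convolve coefficients.
[t^0] = 0;  [t^1] = 1;  [t^2] = 2.
So c_2 = f′′(0)/2! = 2.

2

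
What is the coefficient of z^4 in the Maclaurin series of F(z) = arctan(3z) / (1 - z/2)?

-33/8

Multiply the two series term by term and collect like powers.
F(0) = 0
F′(0) = 3
F′′(0) = 3
F′′′(0) = -99/2
F^(4)(0) = -99
So c_4 = F^(4)(0)/4! = -33/8.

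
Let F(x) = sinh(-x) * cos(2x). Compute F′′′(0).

Write out both Maclaurin series and multiply, keeping only the needed powers.
From the series, [x^3] F = 11/6; multiply by 3! = 6 to get 11.

11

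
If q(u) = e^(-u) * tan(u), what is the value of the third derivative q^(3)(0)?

Write out both Maclaurin series and multiply, keeping only the needed powers.
The coefficient of u^3 in the expansion is 5/6, so q′′′(0) = 3! * (5/6) = 5.

5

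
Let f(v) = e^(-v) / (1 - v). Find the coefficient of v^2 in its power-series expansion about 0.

1/2

Expand each factor separately, then convolve coefficients.
[v^0] = 1;  [v^1] = 0;  [v^2] = 1/2.
So c_2 = f′′(0)/2! = 1/2.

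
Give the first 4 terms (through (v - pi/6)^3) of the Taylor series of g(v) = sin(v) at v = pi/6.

[(v - pi/6)^0] = 1/2;  [(v - pi/6)^1] = sqrt(3)/2;  [(v - pi/6)^2] = -1/4;  [(v - pi/6)^3] = -sqrt(3)/12.

-sqrt(3)*(v - pi/6)^3/12 - (v - pi/6)^2/4 + sqrt(3)*(v - pi/6)/2 + 1/2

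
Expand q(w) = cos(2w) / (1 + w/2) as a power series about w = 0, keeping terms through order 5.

-11*w^5/96 + 11*w^4/48 + 7*w^3/8 - 7*w^2/4 - w/2 + 1

Take the Cauchy product of the two expansions.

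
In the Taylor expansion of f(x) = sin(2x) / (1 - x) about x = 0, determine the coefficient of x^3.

2/3

Use 1/(1 - r) = Σ r^k on the denominator, then take the Cauchy product.
f(0) = 0
f′(0) = 2
f′′(0) = 4
f′′′(0) = 4
Dividing each by k! gives the coefficients c_0, ..., c_3.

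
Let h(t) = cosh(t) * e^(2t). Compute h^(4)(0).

Expand each factor separately, then convolve coefficients.
The coefficient of t^4 in the expansion is 41/24, so h^(4)(0) = 4! * (41/24) = 41.

41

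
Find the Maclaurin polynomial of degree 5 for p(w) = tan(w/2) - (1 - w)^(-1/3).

-7037*w^5/58320 - 35*w^4/243 - 85*w^3/648 - 2*w^2/9 + w/6 - 1

Expand each term separately and add.
[w^0] = -1;  [w^1] = 1/6;  [w^2] = -2/9;  [w^3] = -85/648;  [w^4] = -35/243;  [w^5] = -7037/58320.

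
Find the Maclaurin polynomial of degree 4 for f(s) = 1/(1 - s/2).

Compute the successive derivatives at the expansion point and divide by k!.
[s^0] = 1;  [s^1] = 1/2;  [s^2] = 1/4;  [s^3] = 1/8;  [s^4] = 1/16.

s^4/16 + s^3/8 + s^2/4 + s/2 + 1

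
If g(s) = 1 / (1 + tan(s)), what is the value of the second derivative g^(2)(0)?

Write 1/(1+u) = 1 - u + u^2 - u^3 + ... and substitute the series for u.
The coefficient of s^2 in the expansion is 1, so g′′(0) = 2! * (1) = 2.

2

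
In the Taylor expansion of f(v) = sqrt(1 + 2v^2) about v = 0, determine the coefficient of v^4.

-1/2

f(0) = 1
f′(0) = 0
f′′(0) = 2
f′′′(0) = 0
f^(4)(0) = -12
So c_4 = f^(4)(0)/4! = -1/2.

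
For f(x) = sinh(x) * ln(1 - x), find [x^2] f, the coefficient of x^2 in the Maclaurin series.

-1

Expand each factor separately, then convolve coefficients.
f(0) = 0
f′(0) = 0
f′′(0) = -2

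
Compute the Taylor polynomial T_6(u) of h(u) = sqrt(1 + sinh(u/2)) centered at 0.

-2401*u^6/2949120 + 241*u^5/122880 - 31*u^4/6144 + 7*u^3/384 - u^2/32 + u/4 + 1

Plug the Maclaurin series of the inner function into that of the outer and collect terms.
h(0) = 1
h′(0) = 1/4
h′′(0) = -1/16
h′′′(0) = 7/64
h^(4)(0) = -31/256
h^(5)(0) = 241/1024
h^(6)(0) = -2401/4096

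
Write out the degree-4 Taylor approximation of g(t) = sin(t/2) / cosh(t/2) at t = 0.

-t^3/12 + t/2

Invert the denominator's series and multiply.
[t^0] = 0;  [t^1] = 1/2;  [t^2] = 0;  [t^3] = -1/12;  [t^4] = 0.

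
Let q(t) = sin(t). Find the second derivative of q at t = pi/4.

-sqrt(2)/2

Compute the successive derivatives at the expansion point and divide by k!.
From the series, [(t - pi/4)^2] q = -sqrt(2)/4; multiply by 2! = 2 to get -sqrt(2)/2.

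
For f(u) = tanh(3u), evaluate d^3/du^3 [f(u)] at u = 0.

-54

The coefficient of u^3 in the expansion is -9, so f′′′(0) = 3! * (-9) = -54.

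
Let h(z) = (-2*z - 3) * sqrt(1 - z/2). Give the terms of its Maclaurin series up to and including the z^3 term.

Distribute the polynomial across the series and collect like powers.

11*z^3/128 + 19*z^2/32 - 5*z/4 - 3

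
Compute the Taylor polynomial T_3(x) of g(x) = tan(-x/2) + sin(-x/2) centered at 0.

Combine the two series term by term.
[x^0] = 0;  [x^1] = -1;  [x^2] = 0;  [x^3] = -1/48.

-x^3/48 - x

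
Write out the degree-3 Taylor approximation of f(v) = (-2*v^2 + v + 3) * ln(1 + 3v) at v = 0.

Shift and add copies of the series according to the polynomial's terms.
f(0) = 0
f′(0) = 9
f′′(0) = -21
f′′′(0) = 99

33*v^3/2 - 21*v^2/2 + 9*v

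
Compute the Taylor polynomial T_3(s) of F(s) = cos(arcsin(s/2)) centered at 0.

1 - s^2/8

Substitute the inner expansion into the outer series and collect powers.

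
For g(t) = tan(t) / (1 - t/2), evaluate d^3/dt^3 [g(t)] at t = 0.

Write out both Maclaurin series and multiply, keeping only the needed powers.
From the series, [t^3] g = 7/12; multiply by 3! = 6 to get 7/2.

7/2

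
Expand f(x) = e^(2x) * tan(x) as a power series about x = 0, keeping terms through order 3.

Take the Cauchy product of the two expansions.
[x^0] = 0;  [x^1] = 1;  [x^2] = 2;  [x^3] = 7/3.

7*x^3/3 + 2*x^2 + x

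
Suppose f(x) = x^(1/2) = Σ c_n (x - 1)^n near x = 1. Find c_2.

-1/8

[(x - 1)^0] = 1;  [(x - 1)^1] = 1/2;  [(x - 1)^2] = -1/8.
So c_2 = f′′(1)/2! = -1/8.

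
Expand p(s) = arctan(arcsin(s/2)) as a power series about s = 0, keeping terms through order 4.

Plug the Maclaurin series of the inner function into that of the outer and collect terms.

-s^3/48 + s/2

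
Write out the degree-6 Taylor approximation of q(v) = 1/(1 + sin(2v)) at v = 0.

Let u equal the inner series; expand the outer function in u and truncate.
[v^0] = 1;  [v^1] = -2;  [v^2] = 4;  [v^3] = -20/3;  [v^4] = 32/3;  [v^5] = -244/15;  [v^6] = 1088/45.

1088*v^6/45 - 244*v^5/15 + 32*v^4/3 - 20*v^3/3 + 4*v^2 - 2*v + 1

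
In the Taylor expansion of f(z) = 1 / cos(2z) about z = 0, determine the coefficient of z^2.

2

Divide the numerator series by the denominator series (power-series long division).
f(0) = 1
f′(0) = 0
f′′(0) = 4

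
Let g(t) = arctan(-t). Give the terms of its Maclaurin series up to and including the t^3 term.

t^3/3 - t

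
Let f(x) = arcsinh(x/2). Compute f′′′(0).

Use the known series and substitute for the argument.
From the series, [x^3] f = -1/48; multiply by 3! = 6 to get -1/8.

-1/8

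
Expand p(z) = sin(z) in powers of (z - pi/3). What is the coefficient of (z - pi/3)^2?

p(pi/3) = sqrt(3)/2
p′(pi/3) = 1/2
p′′(pi/3) = -sqrt(3)/2
So c_2 = p′′(pi/3)/2! = -sqrt(3)/4.

-sqrt(3)/4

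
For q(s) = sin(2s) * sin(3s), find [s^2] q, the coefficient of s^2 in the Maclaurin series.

Write out both Maclaurin series and multiply, keeping only the needed powers.
q(0) = 0
q′(0) = 0
q′′(0) = 12
The Taylor polynomial is Σ q^(k)(0)/k! · s^k.

6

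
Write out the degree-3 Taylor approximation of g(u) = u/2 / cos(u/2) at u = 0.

Write the quotient as an unknown series and match coefficients against numerator = denominator · series.
g(0) = 0
g′(0) = 1/2
g′′(0) = 0
g′′′(0) = 3/8
The Taylor polynomial is Σ g^(k)(0)/k! · u^k.

u^3/16 + u/2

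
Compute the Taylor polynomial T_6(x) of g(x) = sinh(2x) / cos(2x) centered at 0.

Divide the numerator series by the denominator series (power-series long division).
[x^0] = 0;  [x^1] = 2;  [x^2] = 0;  [x^3] = 16/3;  [x^4] = 0;  [x^5] = 48/5;  [x^6] = 0.

48*x^5/5 + 16*x^3/3 + 2*x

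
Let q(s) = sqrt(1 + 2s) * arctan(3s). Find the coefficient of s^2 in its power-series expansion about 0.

3

Take the Cauchy product of the two expansions.
q(0) = 0
q′(0) = 3
q′′(0) = 6
So c_2 = q′′(0)/2! = 3.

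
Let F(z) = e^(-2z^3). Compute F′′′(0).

-12

The coefficient of z^3 in the expansion is -2, so F′′′(0) = 3! * (-2) = -12.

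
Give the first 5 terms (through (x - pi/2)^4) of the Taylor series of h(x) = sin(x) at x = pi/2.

(x - pi/2)^4/24 - (x - pi/2)^2/2 + 1

h(pi/2) = 1
h′(pi/2) = 0
h′′(pi/2) = -1
h′′′(pi/2) = 0
h^(4)(pi/2) = 1
Then c_k = h^(k)(pi/2)/k! gives each Taylor coefficient.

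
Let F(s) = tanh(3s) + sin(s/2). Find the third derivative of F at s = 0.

-433/8

Add the two expansions coefficient-wise.
From the series, [s^3] F = -433/48; multiply by 3! = 6 to get -433/8.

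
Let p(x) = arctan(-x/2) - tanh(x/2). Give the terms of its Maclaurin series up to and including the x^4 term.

Expand each term separately and add.
p(0) = 0
p′(0) = -1
p′′(0) = 0
p′′′(0) = 1/2
p^(4)(0) = 0

x^3/12 - x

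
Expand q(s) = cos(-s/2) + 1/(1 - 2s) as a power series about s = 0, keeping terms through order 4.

Add the two expansions coefficient-wise.
q(0) = 2
q′(0) = 2
q′′(0) = 31/4
q′′′(0) = 48
q^(4)(0) = 6145/16

6145*s^4/384 + 8*s^3 + 31*s^2/8 + 2*s + 2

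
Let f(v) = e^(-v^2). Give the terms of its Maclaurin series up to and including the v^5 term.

Use the known series and substitute for the argument.
f(0) = 1
f′(0) = 0
f′′(0) = -2
f′′′(0) = 0
f^(4)(0) = 12
f^(5)(0) = 0

v^4/2 - v^2 + 1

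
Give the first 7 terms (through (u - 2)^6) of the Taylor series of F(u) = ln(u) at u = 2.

-(u - 2)^6/384 + (u - 2)^5/160 - (u - 2)^4/64 + (u - 2)^3/24 - (u - 2)^2/8 + (u - 2)/2 + ln(2)

F(2) = ln(2)
F′(2) = 1/2
F′′(2) = -1/4
F′′′(2) = 1/4
F^(4)(2) = -3/8
F^(5)(2) = 3/4
F^(6)(2) = -15/8
Then c_k = F^(k)(2)/k! gives each Taylor coefficient.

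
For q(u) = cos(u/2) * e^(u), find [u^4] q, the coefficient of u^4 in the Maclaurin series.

-7/384

Write out both Maclaurin series and multiply, keeping only the needed powers.
q(0) = 1
q′(0) = 1
q′′(0) = 3/4
q′′′(0) = 1/4
q^(4)(0) = -7/16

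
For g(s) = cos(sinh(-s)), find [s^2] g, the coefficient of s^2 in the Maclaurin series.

-1/2

Let u equal the inner series; expand the outer function in u and truncate.
g(0) = 1
g′(0) = 0
g′′(0) = -1
So c_2 = g′′(0)/2! = -1/2.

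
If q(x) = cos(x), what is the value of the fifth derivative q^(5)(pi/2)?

The coefficient of (x - pi/2)^5 in the expansion is -1/120, so q^(5)(pi/2) = 5! * (-1/120) = -1.

-1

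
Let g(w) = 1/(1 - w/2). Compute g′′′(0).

From the series, [w^3] g = 1/8; multiply by 3! = 6 to get 3/4.

3/4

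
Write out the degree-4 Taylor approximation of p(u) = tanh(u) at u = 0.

-u^3/3 + u

p(0) = 0
p′(0) = 1
p′′(0) = 0
p′′′(0) = -2
p^(4)(0) = 0
The Taylor polynomial is Σ p^(k)(0)/k! · u^k.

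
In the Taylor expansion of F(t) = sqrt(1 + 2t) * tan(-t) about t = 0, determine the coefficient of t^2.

-1

Multiply the two series term by term and collect like powers.
[t^0] = 0;  [t^1] = -1;  [t^2] = -1.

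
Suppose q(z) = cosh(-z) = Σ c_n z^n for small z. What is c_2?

Use the known series and substitute for the argument.
q(0) = 1
q′(0) = 0
q′′(0) = 1

1/2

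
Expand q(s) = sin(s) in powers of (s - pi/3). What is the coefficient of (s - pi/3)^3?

c_3 = q′′′(pi/3)/3! = -1/12.

-1/12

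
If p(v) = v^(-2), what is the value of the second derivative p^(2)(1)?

6

The coefficient of (v - 1)^2 in the expansion is 3, so p′′(1) = 2! * (3) = 6.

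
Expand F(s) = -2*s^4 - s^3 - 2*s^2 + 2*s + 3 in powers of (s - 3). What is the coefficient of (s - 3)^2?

F(3) = -198
F′(3) = -253
F′′(3) = -238
Then c_k = F^(k)(3)/k! gives each Taylor coefficient.

-119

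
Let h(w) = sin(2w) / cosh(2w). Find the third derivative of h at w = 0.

-32

Write the quotient as an unknown series and match coefficients against numerator = denominator · series.
The coefficient of w^3 in the expansion is -16/3, so h′′′(0) = 3! * (-16/3) = -32.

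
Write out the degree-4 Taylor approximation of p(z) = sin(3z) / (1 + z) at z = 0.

3*z^4/2 - 3*z^3/2 - 3*z^2 + 3*z

Write out both Maclaurin series and multiply, keeping only the needed powers.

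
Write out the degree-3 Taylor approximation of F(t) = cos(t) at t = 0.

1 - t^2/2

F(0) = 1
F′(0) = 0
F′′(0) = -1
F′′′(0) = 0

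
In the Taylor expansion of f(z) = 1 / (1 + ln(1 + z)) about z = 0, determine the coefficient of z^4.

11/3

Write 1/(1+u) = 1 - u + u^2 - u^3 + ... and substitute the series for u.
f(0) = 1
f′(0) = -1
f′′(0) = 3
f′′′(0) = -14
f^(4)(0) = 88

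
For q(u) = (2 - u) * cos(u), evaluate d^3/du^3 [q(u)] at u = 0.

3

Multiply each power in the prefactor through the base expansion.
From the series, [u^3] q = 1/2; multiply by 3! = 6 to get 3.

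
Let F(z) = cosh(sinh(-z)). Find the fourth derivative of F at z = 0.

Plug the Maclaurin series of the inner function into that of the outer and collect terms.
The coefficient of z^4 in the expansion is 5/24, so F^(4)(0) = 4! * (5/24) = 5.

5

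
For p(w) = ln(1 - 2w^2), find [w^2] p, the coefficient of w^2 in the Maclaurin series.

-2

Use the known series and substitute for the argument.
p(0) = 0
p′(0) = 0
p′′(0) = -4
So c_2 = p′′(0)/2! = -2.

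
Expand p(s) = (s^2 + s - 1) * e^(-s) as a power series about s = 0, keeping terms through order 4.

7*s^4/24 - s^3/3 - s^2/2 + 2*s - 1

Multiply each power in the prefactor through the base expansion.
p(0) = -1
p′(0) = 2
p′′(0) = -1
p′′′(0) = -2
p^(4)(0) = 7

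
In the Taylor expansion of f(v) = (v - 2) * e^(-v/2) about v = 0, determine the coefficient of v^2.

Multiply each power in the prefactor through the base expansion.

-3/4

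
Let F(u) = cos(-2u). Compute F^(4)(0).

Use the known series and substitute for the argument.
The coefficient of u^4 in the expansion is 2/3, so F^(4)(0) = 4! * (2/3) = 16.

16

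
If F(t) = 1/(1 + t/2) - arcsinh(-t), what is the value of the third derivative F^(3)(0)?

Add the two expansions coefficient-wise.
The coefficient of t^3 in the expansion is -7/24, so F′′′(0) = 3! * (-7/24) = -7/4.

-7/4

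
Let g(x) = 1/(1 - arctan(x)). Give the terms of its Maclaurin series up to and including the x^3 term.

2*x^3/3 + x^2 + x + 1

Substitute the inner expansion into the outer series and collect powers.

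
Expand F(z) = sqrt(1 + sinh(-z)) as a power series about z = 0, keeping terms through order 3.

Substitute the inner expansion into the outer series and collect powers.
[z^0] = 1;  [z^1] = -1/2;  [z^2] = -1/8;  [z^3] = -7/48.

-7*z^3/48 - z^2/8 - z/2 + 1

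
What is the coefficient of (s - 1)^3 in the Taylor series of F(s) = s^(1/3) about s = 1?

Compute the successive derivatives at the expansion point and divide by k!.

5/81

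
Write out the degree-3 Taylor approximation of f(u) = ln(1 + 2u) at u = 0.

Use the known series and substitute for the argument.
[u^0] = 0;  [u^1] = 2;  [u^2] = -2;  [u^3] = 8/3.

8*u^3/3 - 2*u^2 + 2*u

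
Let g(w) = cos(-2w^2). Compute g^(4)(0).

-48

From the series, [w^4] g = -2; multiply by 4! = 24 to get -48.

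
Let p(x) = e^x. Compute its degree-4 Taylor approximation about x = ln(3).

(x - ln(3))^4/8 + (x - ln(3))^3/2 + 3*(x - ln(3))^2/2 + 3*(x - ln(3)) + 3

Use the known series and substitute for the argument.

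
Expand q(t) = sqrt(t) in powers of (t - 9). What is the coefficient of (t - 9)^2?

-1/216

q(9) = 3
q′(9) = 1/6
q′′(9) = -1/108
So c_2 = q′′(9)/2! = -1/216.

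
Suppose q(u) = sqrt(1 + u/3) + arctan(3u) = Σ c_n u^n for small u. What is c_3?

-3887/432

Expand each term separately and add.
q(0) = 1
q′(0) = 19/6
q′′(0) = -1/36
q′′′(0) = -3887/72
Then c_k = q^(k)(0)/k! gives each Taylor coefficient.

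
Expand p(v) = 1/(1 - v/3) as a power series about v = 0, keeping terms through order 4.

p(0) = 1
p′(0) = 1/3
p′′(0) = 2/9
p′′′(0) = 2/9
p^(4)(0) = 8/27

v^4/81 + v^3/27 + v^2/9 + v/3 + 1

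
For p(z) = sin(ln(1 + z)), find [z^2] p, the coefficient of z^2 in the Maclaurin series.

Let u equal the inner series; expand the outer function in u and truncate.
p(0) = 0
p′(0) = 1
p′′(0) = -1
So c_2 = p′′(0)/2! = -1/2.

-1/2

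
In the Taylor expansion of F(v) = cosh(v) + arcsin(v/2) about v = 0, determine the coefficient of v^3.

Expand each term separately and add.
[v^0] = 1;  [v^1] = 1/2;  [v^2] = 1/2;  [v^3] = 1/48.

1/48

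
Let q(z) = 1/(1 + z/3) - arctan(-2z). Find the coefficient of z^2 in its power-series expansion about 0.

Expand each term separately and add.
q(0) = 1
q′(0) = 5/3
q′′(0) = 2/9

1/9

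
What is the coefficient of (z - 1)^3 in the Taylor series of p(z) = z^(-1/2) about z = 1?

-5/16

Compute the successive derivatives at the expansion point and divide by k!.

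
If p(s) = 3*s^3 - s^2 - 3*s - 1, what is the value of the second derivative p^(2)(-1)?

-20

The coefficient of (s + 1)^2 in the expansion is -10, so p′′(-1) = 2! * (-10) = -20.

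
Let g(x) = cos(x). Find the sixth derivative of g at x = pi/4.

Differentiate repeatedly and evaluate at the center.
From the series, [(x - pi/4)^6] g = -sqrt(2)/1440; multiply by 6! = 720 to get -sqrt(2)/2.

-sqrt(2)/2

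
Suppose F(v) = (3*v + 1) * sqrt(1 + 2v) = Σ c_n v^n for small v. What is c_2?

5/2

Multiply each power in the prefactor through the base expansion.
F(0) = 1
F′(0) = 4
F′′(0) = 5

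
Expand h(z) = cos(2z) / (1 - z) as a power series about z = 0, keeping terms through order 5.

-z^5/3 - z^4/3 - z^3 - z^2 + z + 1

Expand each factor separately, then convolve coefficients.
[z^0] = 1;  [z^1] = 1;  [z^2] = -1;  [z^3] = -1;  [z^4] = -1/3;  [z^5] = -1/3.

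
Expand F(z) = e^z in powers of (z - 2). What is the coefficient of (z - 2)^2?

c_2 = F′′(2)/2! = e^(2)/2.

e^(2)/2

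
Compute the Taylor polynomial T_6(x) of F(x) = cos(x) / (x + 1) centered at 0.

389*x^6/720 - 13*x^5/24 + 13*x^4/24 - x^3/2 + x^2/2 - x + 1

Multiply the numerator's expansion by the denominator's geometric series.
F(0) = 1
F′(0) = -1
F′′(0) = 1
F′′′(0) = -3
F^(4)(0) = 13
F^(5)(0) = -65
F^(6)(0) = 389
The Taylor polynomial is Σ F^(k)(0)/k! · x^k.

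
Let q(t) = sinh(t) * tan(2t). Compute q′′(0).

4

Take the Cauchy product of the two expansions.
The coefficient of t^2 in the expansion is 2, so q′′(0) = 2! * (2) = 4.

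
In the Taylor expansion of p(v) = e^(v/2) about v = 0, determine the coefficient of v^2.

1/8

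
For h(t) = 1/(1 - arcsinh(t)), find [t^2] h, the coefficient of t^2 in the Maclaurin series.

1

Let u equal the inner series; expand the outer function in u and truncate.
[t^0] = 1;  [t^1] = 1;  [t^2] = 1.
So c_2 = h′′(0)/2! = 1.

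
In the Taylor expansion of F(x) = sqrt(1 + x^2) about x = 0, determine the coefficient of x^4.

-1/8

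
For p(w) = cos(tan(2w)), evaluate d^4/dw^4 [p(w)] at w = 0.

-112

Substitute the inner expansion into the outer series and collect powers.
The coefficient of w^4 in the expansion is -14/3, so p^(4)(0) = 4! * (-14/3) = -112.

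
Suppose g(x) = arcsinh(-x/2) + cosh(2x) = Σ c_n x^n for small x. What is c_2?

Add the two expansions coefficient-wise.
g(0) = 1
g′(0) = -1/2
g′′(0) = 4
So c_2 = g′′(0)/2! = 2.

2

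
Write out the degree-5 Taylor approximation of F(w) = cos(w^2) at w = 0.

F(0) = 1
F′(0) = 0
F′′(0) = 0
F′′′(0) = 0
F^(4)(0) = -12
F^(5)(0) = 0
Then c_k = F^(k)(0)/k! gives each Taylor coefficient.

1 - w^4/2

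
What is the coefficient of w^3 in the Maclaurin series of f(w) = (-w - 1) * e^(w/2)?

Shift and add copies of the series according to the polynomial's terms.
[w^0] = -1;  [w^1] = -3/2;  [w^2] = -5/8;  [w^3] = -7/48.

-7/48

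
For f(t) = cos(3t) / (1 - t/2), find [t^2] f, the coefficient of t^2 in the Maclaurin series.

Multiply the two series term by term and collect like powers.
f(0) = 1
f′(0) = 1/2
f′′(0) = -17/2
So c_2 = f′′(0)/2! = -17/4.

-17/4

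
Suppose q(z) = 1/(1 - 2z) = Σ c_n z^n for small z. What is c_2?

4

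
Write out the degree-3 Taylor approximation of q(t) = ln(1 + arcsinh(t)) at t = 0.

Let u equal the inner series; expand the outer function in u and truncate.
q(0) = 0
q′(0) = 1
q′′(0) = -1
q′′′(0) = 1

t^3/6 - t^2/2 + t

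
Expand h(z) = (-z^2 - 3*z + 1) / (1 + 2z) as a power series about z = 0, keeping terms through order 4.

36*z^4 - 18*z^3 + 9*z^2 - 5*z + 1

Multiply each power in the prefactor through the base expansion.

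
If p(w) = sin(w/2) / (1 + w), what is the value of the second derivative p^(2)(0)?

Multiply the two series term by term and collect like powers.
The coefficient of w^2 in the expansion is -1/2, so p′′(0) = 2! * (-1/2) = -1.

-1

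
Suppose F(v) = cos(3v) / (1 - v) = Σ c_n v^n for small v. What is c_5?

Multiply the two series term by term and collect like powers.

-1/8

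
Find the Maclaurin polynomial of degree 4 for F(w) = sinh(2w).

F(0) = 0
F′(0) = 2
F′′(0) = 0
F′′′(0) = 8
F^(4)(0) = 0
Then c_k = F^(k)(0)/k! gives each Taylor coefficient.

4*w^3/3 + 2*w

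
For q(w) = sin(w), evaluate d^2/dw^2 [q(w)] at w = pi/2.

From the series, [(w - pi/2)^2] q = -1/2; multiply by 2! = 2 to get -1.

-1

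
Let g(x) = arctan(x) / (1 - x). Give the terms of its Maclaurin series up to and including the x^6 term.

13*x^6/15 + 13*x^5/15 + 2*x^4/3 + 2*x^3/3 + x^2 + x

Write out both Maclaurin series and multiply, keeping only the needed powers.
[x^0] = 0;  [x^1] = 1;  [x^2] = 1;  [x^3] = 2/3;  [x^4] = 2/3;  [x^5] = 13/15;  [x^6] = 13/15.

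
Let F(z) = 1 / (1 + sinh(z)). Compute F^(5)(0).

-181

Use the geometric series for the reciprocal, then substitute.
The coefficient of z^5 in the expansion is -181/120, so F^(5)(0) = 5! * (-181/120) = -181.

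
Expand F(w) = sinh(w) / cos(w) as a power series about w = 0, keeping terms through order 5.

Invert the denominator's series and multiply.
F(0) = 0
F′(0) = 1
F′′(0) = 0
F′′′(0) = 4
F^(4)(0) = 0
F^(5)(0) = 36
Dividing each by k! gives the coefficients c_0, ..., c_5.

3*w^5/10 + 2*w^3/3 + w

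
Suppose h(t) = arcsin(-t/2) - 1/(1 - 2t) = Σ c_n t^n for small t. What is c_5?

Expand each term separately and add.
So c_5 = h^(5)(0)/5! = -40963/1280.

-40963/1280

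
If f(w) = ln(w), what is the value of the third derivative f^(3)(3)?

The coefficient of (w - 3)^3 in the expansion is 1/81, so f′′′(3) = 3! * (1/81) = 2/27.

2/27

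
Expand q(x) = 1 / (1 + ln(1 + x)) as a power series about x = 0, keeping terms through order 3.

Expand as Σ (-1)^k u^k with u equal to the inner function's series.
[x^0] = 1;  [x^1] = -1;  [x^2] = 3/2;  [x^3] = -7/3.

-7*x^3/3 + 3*x^2/2 - x + 1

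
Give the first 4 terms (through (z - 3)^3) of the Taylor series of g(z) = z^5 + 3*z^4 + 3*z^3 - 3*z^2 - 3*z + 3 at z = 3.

[(z - 3)^0] = 534;  [(z - 3)^1] = 789;  [(z - 3)^2] = 456;  [(z - 3)^3] = 129.

129*(z - 3)^3 + 456*(z - 3)^2 + 789*(z - 3) + 534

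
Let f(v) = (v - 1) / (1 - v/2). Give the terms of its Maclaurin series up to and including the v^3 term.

Distribute the polynomial across the series and collect like powers.
f(0) = -1
f′(0) = 1/2
f′′(0) = 1/2
f′′′(0) = 3/4

v^3/8 + v^2/4 + v/2 - 1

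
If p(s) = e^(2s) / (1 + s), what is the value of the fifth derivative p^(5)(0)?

Write out both Maclaurin series and multiply, keeping only the needed powers.
From the series, [s^5] p = -1/15; multiply by 5! = 120 to get -8.

-8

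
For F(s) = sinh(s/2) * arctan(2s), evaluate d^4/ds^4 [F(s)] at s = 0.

-31

Take the Cauchy product of the two expansions.
From the series, [s^4] F = -31/24; multiply by 4! = 24 to get -31.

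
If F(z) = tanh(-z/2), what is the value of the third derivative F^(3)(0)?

Compute the successive derivatives at the expansion point and divide by k!.
From the series, [z^3] F = 1/24; multiply by 3! = 6 to get 1/4.

1/4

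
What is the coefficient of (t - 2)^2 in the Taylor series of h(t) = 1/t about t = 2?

1/8

h(2) = 1/2
h′(2) = -1/4
h′′(2) = 1/4
So c_2 = h′′(2)/2! = 1/8.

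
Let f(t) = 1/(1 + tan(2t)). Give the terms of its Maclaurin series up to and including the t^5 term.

Substitute the inner expansion into the outer series and collect powers.

-1024*t^5/15 + 80*t^4/3 - 32*t^3/3 + 4*t^2 - 2*t + 1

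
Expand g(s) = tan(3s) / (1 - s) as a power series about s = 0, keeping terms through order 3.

12*s^3 + 3*s^2 + 3*s

Take the Cauchy product of the two expansions.
[s^0] = 0;  [s^1] = 3;  [s^2] = 3;  [s^3] = 12.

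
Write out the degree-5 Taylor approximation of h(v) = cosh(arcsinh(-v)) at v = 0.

-v^4/8 + v^2/2 + 1

Compose series: expand the inner function first, then feed it into the outer expansion.
h(0) = 1
h′(0) = 0
h′′(0) = 1
h′′′(0) = 0
h^(4)(0) = -3
h^(5)(0) = 0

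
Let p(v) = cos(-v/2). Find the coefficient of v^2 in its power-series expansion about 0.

-1/8

[v^0] = 1;  [v^1] = 0;  [v^2] = -1/8.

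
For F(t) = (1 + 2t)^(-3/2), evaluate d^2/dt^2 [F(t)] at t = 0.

From the series, [t^2] F = 15/2; multiply by 2! = 2 to get 15.

15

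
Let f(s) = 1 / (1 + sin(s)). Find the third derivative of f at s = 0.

-5

Use the geometric series for the reciprocal, then substitute.
The coefficient of s^3 in the expansion is -5/6, so f′′′(0) = 3! * (-5/6) = -5.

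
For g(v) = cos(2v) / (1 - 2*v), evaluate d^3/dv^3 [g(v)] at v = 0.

24

Expand 1/(denominator) as a geometric series and multiply by the numerator's series.
The coefficient of v^3 in the expansion is 4, so g′′′(0) = 3! * (4) = 24.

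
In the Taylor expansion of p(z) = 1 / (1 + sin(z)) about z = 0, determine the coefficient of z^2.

1

Use the geometric series for the reciprocal, then substitute.
[z^0] = 1;  [z^1] = -1;  [z^2] = 1.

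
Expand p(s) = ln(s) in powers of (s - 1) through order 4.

p(1) = 0
p′(1) = 1
p′′(1) = -1
p′′′(1) = 2
p^(4)(1) = -6

-(s - 1)^4/4 + (s - 1)^3/3 - (s - 1)^2/2 + (s - 1)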